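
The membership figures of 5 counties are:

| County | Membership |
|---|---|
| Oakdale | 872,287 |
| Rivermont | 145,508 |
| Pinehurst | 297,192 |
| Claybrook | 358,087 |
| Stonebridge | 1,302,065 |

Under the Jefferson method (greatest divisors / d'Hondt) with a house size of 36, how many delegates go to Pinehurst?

3

Standard divisor 2975139/36 ≈ 82642.75; standard quotas: Oakdale 10.555, Rivermont 1.761, Pinehurst 3.596, Claybrook 4.333, Stonebridge 15.755.
Rounding down gives 10, 1, 3, 4, 15 = 33 seats, so the divisor must be adjusted.
With modified divisor 75400: modified quotas Oakdale 11.569, Rivermont 1.930, Pinehurst 3.942, Claybrook 4.749, Stonebridge 17.269.
Rounding down: Oakdale 11, Rivermont 1, Pinehurst 3, Claybrook 4, Stonebridge 17 (total 36).
Pinehurst receives 3.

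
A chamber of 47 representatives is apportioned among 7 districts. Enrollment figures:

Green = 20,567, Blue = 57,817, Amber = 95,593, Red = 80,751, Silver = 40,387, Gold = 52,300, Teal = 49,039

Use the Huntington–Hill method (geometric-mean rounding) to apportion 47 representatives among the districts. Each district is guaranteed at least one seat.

Green: 2, Blue: 7, Amber: 11, Red: 10, Silver: 5, Gold: 6, Teal: 6

With divisor 8454: modified quotas Green 2.433, Blue 6.839, Amber 11.307, Red 9.552, Silver 4.777, Gold 6.186, Teal 5.801.
Geometric-mean thresholds: Green √(2·3)=2.449, Blue √(6·7)=6.481, Amber √(11·12)=11.489, Red √(9·10)=9.487, Silver √(4·5)=4.472, Gold √(6·7)=6.481, Teal √(5·6)=5.477.
Each quota rounded against its threshold gives Green 2, Blue 7, Amber 11, Red 10, Silver 5, Gold 6, Teal 6 (total 47).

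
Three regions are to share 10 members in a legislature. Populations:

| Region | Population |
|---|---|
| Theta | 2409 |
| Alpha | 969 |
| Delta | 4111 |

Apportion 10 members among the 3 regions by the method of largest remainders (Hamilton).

Theta: 3; Alpha: 1; Delta: 6

Standard divisor: 7489 ÷ 10 ≈ 748.9.
Standard quotas: Theta 3.217, Alpha 1.294, Delta 5.489.
Lower quotas: Theta 3, Alpha 1, Delta 5 (sum 9, leaving 1 seat).
Remainders in descending order: Delta 0.489, Alpha 0.294, Theta 0.217.
Largest remainder: Delta receives the extra seat.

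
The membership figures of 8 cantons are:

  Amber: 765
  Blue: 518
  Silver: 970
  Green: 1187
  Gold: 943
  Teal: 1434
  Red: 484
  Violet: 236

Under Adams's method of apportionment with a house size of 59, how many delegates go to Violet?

2

Standard divisor 6537/59 ≈ 110.797; standard quotas: Amber 6.905, Blue 4.675, Silver 8.755, Green 10.713, Gold 8.511, Teal 12.943, Red 4.368, Violet 2.130.
Rounding up gives 7, 5, 9, 11, 9, 13, 5, 3 = 62 seats, so the divisor must be adjusted.
With modified divisor 119.26: modified quotas Amber 6.415, Blue 4.343, Silver 8.133, Green 9.953, Gold 7.907, Teal 12.024, Red 4.058, Violet 1.979.
Rounding up: Amber 7, Blue 5, Silver 9, Green 10, Gold 8, Teal 13, Red 5, Violet 2 (total 59).
Violet receives 2.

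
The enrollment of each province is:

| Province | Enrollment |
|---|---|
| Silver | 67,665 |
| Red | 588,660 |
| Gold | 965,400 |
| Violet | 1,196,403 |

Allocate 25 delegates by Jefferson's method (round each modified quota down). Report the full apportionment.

Standard divisor 2818128/25 ≈ 112725.12; standard quotas: Silver 0.600, Red 5.222, Gold 8.564, Violet 10.613.
Rounding down gives 0, 5, 8, 10 = 23 seats, so the divisor must be adjusted.
With modified divisor 103500: modified quotas Silver 0.654, Red 5.688, Gold 9.328, Violet 11.559.
Rounding down: Silver 0, Red 5, Gold 9, Violet 11 (total 25).

Silver=0, Red=5, Gold=9, Violet=11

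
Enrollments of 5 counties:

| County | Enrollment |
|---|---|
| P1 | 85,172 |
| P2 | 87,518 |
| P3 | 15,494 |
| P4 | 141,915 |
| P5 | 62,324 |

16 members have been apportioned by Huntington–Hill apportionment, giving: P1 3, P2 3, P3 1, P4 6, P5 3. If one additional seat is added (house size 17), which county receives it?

P2

Priority for the next seat is population ÷ (√(s·(s+1))).
Priorities: P1 24587.039, P2 25264.270, P3 10955.912, P4 21897.960, P5 17991.389.
Highest priority: P2.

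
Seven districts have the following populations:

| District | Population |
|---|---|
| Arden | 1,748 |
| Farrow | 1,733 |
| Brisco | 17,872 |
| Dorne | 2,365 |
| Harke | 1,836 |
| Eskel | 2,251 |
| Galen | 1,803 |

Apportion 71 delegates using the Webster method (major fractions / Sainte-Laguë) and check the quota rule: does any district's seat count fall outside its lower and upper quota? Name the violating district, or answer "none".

Brisco

Standard quotas: Arden 4.192, Farrow 4.156, Brisco 42.857, Dorne 5.671, Harke 4.403, Eskel 5.398, Galen 4.324.
Webster allocation: Arden 4, Farrow 4, Brisco 44, Dorne 6, Harke 4, Eskel 5, Galen 4.
Brisco has quota 42.857 (lower 42, upper 43) but receives 44 — outside the quota interval.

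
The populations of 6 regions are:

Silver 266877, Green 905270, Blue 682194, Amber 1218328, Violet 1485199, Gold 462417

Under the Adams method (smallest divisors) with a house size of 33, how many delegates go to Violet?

Standard divisor 5020285/33 ≈ 152129.848; standard quotas: Silver 1.754, Green 5.951, Blue 4.484, Amber 8.008, Violet 9.763, Gold 3.040.
Rounding up gives 2, 6, 5, 9, 10, 4 = 36 seats, so the divisor must be adjusted.
With modified divisor 167800: modified quotas Silver 1.590, Green 5.395, Blue 4.066, Amber 7.261, Violet 8.851, Gold 2.756.
Rounding up: Silver 2, Green 6, Blue 5, Amber 8, Violet 9, Gold 3 (total 33).
Violet receives 9.

9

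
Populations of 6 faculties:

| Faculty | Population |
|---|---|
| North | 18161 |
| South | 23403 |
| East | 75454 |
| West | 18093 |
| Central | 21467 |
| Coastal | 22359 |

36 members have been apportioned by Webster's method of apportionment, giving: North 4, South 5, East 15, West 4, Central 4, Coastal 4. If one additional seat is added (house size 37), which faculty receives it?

Priority for the next seat is population ÷ (current seats + 0.5).
Priorities: North 4035.778, South 4255.091, East 4868.000, West 4020.667, Central 4770.444, Coastal 4968.667.
Highest priority: Coastal.

Coastal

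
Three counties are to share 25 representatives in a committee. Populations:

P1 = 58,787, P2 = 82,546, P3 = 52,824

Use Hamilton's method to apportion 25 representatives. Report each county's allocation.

Total 194157; standard divisor 194157/25 ≈ 7766.28.
Standard quotas: P1 7.5695, P2 10.6288, P3 6.8017.
Lower quotas: P1 7, P2 10, P3 6 (sum 23, leaving 2 seats).
Remainders in descending order: P3 0.8017, P2 0.6288, P1 0.5695.
The surplus seats go to P3, P2.

P1 7; P2 11; P3 7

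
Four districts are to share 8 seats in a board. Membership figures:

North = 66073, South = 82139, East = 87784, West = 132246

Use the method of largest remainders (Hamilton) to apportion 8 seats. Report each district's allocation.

Standard divisor: 368242 ÷ 8 ≈ 46030.25.
Standard quotas: North 1.4354, South 1.7845, East 1.9071, West 2.8730.
Lower quotas: North 1, South 1, East 1, West 2 (sum 5, leaving 3 seats).
Remainders in descending order: East 0.9071, West 0.8730, South 0.7845, North 0.4354.
Largest remainders: East, West, South receive the extra seats.

North=1, South=2, East=2, West=3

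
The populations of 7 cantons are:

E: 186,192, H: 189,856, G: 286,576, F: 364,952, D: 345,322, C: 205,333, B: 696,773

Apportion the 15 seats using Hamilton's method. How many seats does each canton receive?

Total 2275004; standard divisor 2275004/15 ≈ 151666.933.
Standard quotas: E 1.2276, H 1.2518, G 1.8895, F 2.4063, D 2.2768, C 1.3538, B 4.5941.
Lower quotas: E 1, H 1, G 1, F 2, D 2, C 1, B 4 (sum 12, leaving 3 seats).
Remainders in descending order: G 0.8895, B 0.5941, F 0.4063, C 0.3538, D 0.2768, H 0.2518, E 0.2276.
The surplus seats go to G, B, F.

E=1, H=1, G=2, F=3, D=2, C=1, B=5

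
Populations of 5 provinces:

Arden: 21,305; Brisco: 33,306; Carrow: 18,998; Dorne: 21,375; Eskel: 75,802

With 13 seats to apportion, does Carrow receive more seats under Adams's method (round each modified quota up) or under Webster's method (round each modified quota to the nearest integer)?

Adams: Arden 2, Brisco 2, Carrow 2, Dorne 2, Eskel 5.
Webster: Arden 2, Brisco 2, Carrow 1, Dorne 2, Eskel 6.
Carrow gets 2 under Adams and 1 under Webster.

Adams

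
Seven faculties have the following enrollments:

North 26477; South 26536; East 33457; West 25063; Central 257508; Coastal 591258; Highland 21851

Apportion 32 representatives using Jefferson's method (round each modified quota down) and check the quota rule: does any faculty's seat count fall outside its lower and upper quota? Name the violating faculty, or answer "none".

Standard quotas: North 0.863, South 0.865, East 1.090, West 0.817, Central 8.390, Coastal 19.264, Highland 0.712.
Jefferson allocation: North 0, South 0, East 1, West 0, Central 9, Coastal 22, Highland 0.
Coastal has quota 19.264 (lower 19, upper 20) but receives 22 — outside the quota interval.

Coastal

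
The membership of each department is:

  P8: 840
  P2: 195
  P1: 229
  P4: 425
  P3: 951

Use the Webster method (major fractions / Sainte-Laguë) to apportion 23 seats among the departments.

P8 7, P2 2, P1 2, P4 4, P3 8

Standard divisor 2640/23 ≈ 114.783; standard quotas: P8 7.318, P2 1.699, P1 1.995, P4 3.703, P3 8.285.
Rounding to the nearest integer gives P8 7, P2 2, P1 2, P4 4, P3 8 — total 23, matching the house size, so no adjustment is needed.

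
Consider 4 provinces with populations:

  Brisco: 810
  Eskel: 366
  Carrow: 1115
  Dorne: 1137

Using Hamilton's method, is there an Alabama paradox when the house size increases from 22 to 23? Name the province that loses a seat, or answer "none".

Eskel

At 22 seats: Brisco 5, Eskel 3, Carrow 7, Dorne 7.
At 23 seats: Brisco 5, Eskel 2, Carrow 8, Dorne 8.
Eskel drops from 3 to 2.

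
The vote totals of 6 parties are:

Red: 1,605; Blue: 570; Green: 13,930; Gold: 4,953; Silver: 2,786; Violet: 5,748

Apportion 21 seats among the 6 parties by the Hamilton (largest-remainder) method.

Red: 1; Blue: 0; Green: 10; Gold: 4; Silver: 2; Violet: 4

Standard divisor: 29592 ÷ 21 ≈ 1409.143.
Standard quotas: Red 1.1390, Blue 0.4045, Green 9.8854, Gold 3.5149, Silver 1.9771, Violet 4.0791.
Lower quotas: Red 1, Blue 0, Green 9, Gold 3, Silver 1, Violet 4 (sum 18, leaving 3 seats).
Remainders in descending order: Silver 0.9771, Green 0.8854, Gold 0.5149, Blue 0.4045, Red 0.1390, Violet 0.0791.
Largest remainders: Silver, Green, Gold receive the extra seats.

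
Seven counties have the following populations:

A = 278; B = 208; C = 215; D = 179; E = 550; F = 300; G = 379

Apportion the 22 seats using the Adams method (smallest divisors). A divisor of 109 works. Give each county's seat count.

With modified divisor 109: modified quotas A 2.550, B 1.908, C 1.972, D 1.642, E 5.046, F 2.752, G 3.477.
Rounding up: A 3, B 2, C 2, D 2, E 6, F 3, G 4 (total 22).

A 3, B 2, C 2, D 2, E 6, F 3, G 4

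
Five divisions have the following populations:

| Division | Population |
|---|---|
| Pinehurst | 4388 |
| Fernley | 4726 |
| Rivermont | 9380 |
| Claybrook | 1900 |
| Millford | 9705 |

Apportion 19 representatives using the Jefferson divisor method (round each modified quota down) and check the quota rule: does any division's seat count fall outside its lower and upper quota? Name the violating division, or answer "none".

none

Standard quotas: Pinehurst 2.770, Fernley 2.983, Rivermont 5.921, Claybrook 1.199, Millford 6.126.
Jefferson allocation: Pinehurst 3, Fernley 3, Rivermont 6, Claybrook 1, Millford 6.
Every allocation lies between the lower and upper quota.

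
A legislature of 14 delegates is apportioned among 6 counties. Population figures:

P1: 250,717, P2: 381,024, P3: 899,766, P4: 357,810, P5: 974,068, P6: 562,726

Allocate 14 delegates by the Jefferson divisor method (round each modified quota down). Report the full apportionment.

Standard divisor 3426111/14 ≈ 244722.214; standard quotas: P1 1.024, P2 1.557, P3 3.677, P4 1.462, P5 3.980, P6 2.299.
Rounding down gives 1, 1, 3, 1, 3, 2 = 11 seats, so the divisor must be adjusted.
With modified divisor 192700: modified quotas P1 1.301, P2 1.977, P3 4.669, P4 1.857, P5 5.055, P6 2.920.
Rounding down: P1 1, P2 1, P3 4, P4 1, P5 5, P6 2 (total 14).

P1=1, P2=1, P3=4, P4=1, P5=5, P6=2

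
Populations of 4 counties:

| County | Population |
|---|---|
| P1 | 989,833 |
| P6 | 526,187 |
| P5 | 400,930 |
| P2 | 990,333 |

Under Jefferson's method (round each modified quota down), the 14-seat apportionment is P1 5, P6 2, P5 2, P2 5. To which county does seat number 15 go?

Priority for the next seat is population ÷ (current seats + 1).
Priorities: P1 164972.167, P6 175395.667, P5 133643.333, P2 165055.500.
Highest priority: P6.

P6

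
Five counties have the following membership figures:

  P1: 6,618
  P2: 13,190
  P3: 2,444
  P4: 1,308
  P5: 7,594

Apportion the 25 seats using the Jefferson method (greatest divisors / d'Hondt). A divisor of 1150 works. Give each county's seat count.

With modified divisor 1150: modified quotas P1 5.755, P2 11.470, P3 2.125, P4 1.137, P5 6.603.
Rounding down: P1 5, P2 11, P3 2, P4 1, P5 6 (total 25).

P1 5; P2 11; P3 2; P4 1; P5 6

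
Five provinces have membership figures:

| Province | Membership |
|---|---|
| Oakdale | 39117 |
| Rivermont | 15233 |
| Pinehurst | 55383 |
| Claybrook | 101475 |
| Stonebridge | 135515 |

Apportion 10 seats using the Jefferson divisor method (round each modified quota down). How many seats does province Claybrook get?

Standard divisor 346723/10 ≈ 34672.3; standard quotas: Oakdale 1.128, Rivermont 0.439, Pinehurst 1.597, Claybrook 2.927, Stonebridge 3.908.
Rounding down gives 1, 0, 1, 2, 3 = 7 seats, so the divisor must be adjusted.
With modified divisor 27400: modified quotas Oakdale 1.428, Rivermont 0.556, Pinehurst 2.021, Claybrook 3.703, Stonebridge 4.946.
Rounding down: Oakdale 1, Rivermont 0, Pinehurst 2, Claybrook 3, Stonebridge 4 (total 10).
Claybrook receives 3.

3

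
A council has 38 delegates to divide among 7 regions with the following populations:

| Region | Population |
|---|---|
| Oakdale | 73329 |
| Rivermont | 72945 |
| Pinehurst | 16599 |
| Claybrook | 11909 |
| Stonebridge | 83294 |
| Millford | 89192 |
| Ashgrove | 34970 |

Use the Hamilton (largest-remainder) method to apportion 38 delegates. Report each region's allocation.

The standard divisor is 382238/38 ≈ 10058.895.
Standard quotas: Oakdale 7.2900, Rivermont 7.2518, Pinehurst 1.6502, Claybrook 1.1839, Stonebridge 8.2806, Millford 8.8670, Ashgrove 3.4765.
Lower quotas: Oakdale 7, Rivermont 7, Pinehurst 1, Claybrook 1, Stonebridge 8, Millford 8, Ashgrove 3 (sum 35, leaving 3 seats).
Remainders in descending order: Millford 0.8670, Pinehurst 0.6502, Ashgrove 0.4765, Oakdale 0.2900, Stonebridge 0.2806, Rivermont 0.2518, Claybrook 0.1839.
Largest remainders: Millford, Pinehurst, Ashgrove receive the extra seats.

Oakdale=7; Rivermont=7; Pinehurst=2; Claybrook=1; Stonebridge=8; Millford=9; Ashgrove=4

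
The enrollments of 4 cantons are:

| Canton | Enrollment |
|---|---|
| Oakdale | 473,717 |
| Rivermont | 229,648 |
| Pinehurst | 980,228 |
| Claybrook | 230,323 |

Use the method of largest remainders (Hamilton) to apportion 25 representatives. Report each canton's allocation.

Oakdale 6, Rivermont 3, Pinehurst 13, Claybrook 3

The standard divisor is 1913916/25 ≈ 76556.64.
Standard quotas: Oakdale 6.1878, Rivermont 2.9997, Pinehurst 12.8040, Claybrook 3.0085.
Lower quotas: Oakdale 6, Rivermont 2, Pinehurst 12, Claybrook 3 (sum 23, leaving 2 seats).
Remainders in descending order: Rivermont 0.9997, Pinehurst 0.8040, Oakdale 0.1878, Claybrook 0.0085.
Largest remainders: Rivermont, Pinehurst receive the extra seats.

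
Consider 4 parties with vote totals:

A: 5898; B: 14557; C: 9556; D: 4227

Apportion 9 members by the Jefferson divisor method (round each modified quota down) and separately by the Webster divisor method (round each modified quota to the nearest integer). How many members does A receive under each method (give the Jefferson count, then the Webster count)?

1 and 2

Jefferson: A 1, B 4, C 3, D 1.
Webster: A 2, B 4, C 2, D 1.
A gets 1 under Jefferson and 2 under Webster.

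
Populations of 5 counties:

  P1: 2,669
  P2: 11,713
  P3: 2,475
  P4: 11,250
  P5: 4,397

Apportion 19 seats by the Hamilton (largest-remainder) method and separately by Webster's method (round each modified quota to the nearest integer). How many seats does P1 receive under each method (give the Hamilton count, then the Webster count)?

1 and 2

Hamilton: P1 1, P2 7, P3 1, P4 7, P5 3.
Webster: P1 2, P2 7, P3 1, P4 6, P5 3.
P1 gets 1 under Hamilton and 2 under Webster.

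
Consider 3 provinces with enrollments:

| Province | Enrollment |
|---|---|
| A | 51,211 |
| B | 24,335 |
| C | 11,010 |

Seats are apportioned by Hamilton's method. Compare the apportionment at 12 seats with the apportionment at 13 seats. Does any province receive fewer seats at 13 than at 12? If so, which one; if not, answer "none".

At 12 seats: A 7, B 3, C 2.
At 13 seats: A 8, B 4, C 1.
C drops from 2 to 1.

C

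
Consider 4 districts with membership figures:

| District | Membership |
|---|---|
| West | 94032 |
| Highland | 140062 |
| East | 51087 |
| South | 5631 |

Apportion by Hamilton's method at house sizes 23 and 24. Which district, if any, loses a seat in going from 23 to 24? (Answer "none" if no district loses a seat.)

At 23 seats: West 7, Highland 11, East 4, South 1.
At 24 seats: West 8, Highland 12, East 4, South 0.
South drops from 1 to 0.

South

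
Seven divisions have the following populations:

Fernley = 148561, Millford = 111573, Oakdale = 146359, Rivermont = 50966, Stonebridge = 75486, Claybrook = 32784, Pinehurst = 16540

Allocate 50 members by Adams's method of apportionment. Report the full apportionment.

Fernley: 12; Millford: 9; Oakdale: 12; Rivermont: 5; Stonebridge: 7; Claybrook: 3; Pinehurst: 2

Standard divisor 582269/50 ≈ 11645.38; standard quotas: Fernley 12.757, Millford 9.581, Oakdale 12.568, Rivermont 4.376, Stonebridge 6.482, Claybrook 2.815, Pinehurst 1.420.
Rounding up gives 13, 10, 13, 5, 7, 3, 2 = 53 seats, so the divisor must be adjusted.
With modified divisor 12500: modified quotas Fernley 11.885, Millford 8.926, Oakdale 11.709, Rivermont 4.077, Stonebridge 6.039, Claybrook 2.623, Pinehurst 1.323.
Rounding up: Fernley 12, Millford 9, Oakdale 12, Rivermont 5, Stonebridge 7, Claybrook 3, Pinehurst 2 (total 50).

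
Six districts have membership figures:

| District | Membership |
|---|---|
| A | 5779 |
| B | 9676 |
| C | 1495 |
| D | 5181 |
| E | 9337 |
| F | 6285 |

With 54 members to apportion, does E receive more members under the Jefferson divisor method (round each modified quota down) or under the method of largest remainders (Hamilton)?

Jefferson: A 8, B 14, C 2, D 7, E 14, F 9.
Hamilton: A 8, B 14, C 2, D 8, E 13, F 9.
E gets 14 under Jefferson and 13 under Hamilton.

Jefferson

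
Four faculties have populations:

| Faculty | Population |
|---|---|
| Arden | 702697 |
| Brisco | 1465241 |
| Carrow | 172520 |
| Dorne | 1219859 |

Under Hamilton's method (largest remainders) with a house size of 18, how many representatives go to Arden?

Total 3560317; standard divisor 3560317/18 ≈ 197795.389.
Standard quotas: Arden 3.5526, Brisco 7.4079, Carrow 0.8722, Dorne 6.1673.
Lower quotas: Arden 3, Brisco 7, Carrow 0, Dorne 6 (sum 16, leaving 2 seats).
Remainders in descending order: Carrow 0.8722, Arden 0.5526, Brisco 0.4079, Dorne 0.1673.
The surplus seats go to Carrow, Arden.
Arden receives 4.

4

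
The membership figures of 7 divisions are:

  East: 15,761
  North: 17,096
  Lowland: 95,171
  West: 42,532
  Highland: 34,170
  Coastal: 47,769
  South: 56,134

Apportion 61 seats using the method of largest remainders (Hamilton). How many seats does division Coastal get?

10

The standard divisor is 308633/61 ≈ 5059.557.
Standard quotas: East 3.1151, North 3.3790, Lowland 18.8101, West 8.4063, Highland 6.7536, Coastal 9.4413, South 11.0946.
Lower quotas: East 3, North 3, Lowland 18, West 8, Highland 6, Coastal 9, South 11 (sum 58, leaving 3 seats).
Remainders in descending order: Lowland 0.8101, Highland 0.7536, Coastal 0.4413, West 0.4063, North 0.3790, East 0.1151, South 0.0946.
The surplus seats go to Lowland, Highland, Coastal.
Coastal receives 10.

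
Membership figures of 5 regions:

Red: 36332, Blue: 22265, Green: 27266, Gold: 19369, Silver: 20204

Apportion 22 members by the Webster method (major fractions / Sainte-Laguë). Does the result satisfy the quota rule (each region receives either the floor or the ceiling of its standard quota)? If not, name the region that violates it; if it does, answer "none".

none

Standard quotas: Red 6.372, Blue 3.905, Green 4.782, Gold 3.397, Silver 3.544.
Webster allocation: Red 6, Blue 4, Green 5, Gold 3, Silver 4.
Every allocation lies between the lower and upper quota.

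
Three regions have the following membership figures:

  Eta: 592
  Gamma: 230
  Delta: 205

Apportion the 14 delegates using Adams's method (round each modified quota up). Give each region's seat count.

Eta 8, Gamma 3, Delta 3

Standard divisor 1027/14 ≈ 73.357; standard quotas: Eta 8.070, Gamma 3.135, Delta 2.795.
Rounding up gives 9, 4, 3 = 16 seats, so the divisor must be adjusted.
With modified divisor 80: modified quotas Eta 7.400, Gamma 2.875, Delta 2.562.
Rounding up: Eta 8, Gamma 3, Delta 3 (total 14).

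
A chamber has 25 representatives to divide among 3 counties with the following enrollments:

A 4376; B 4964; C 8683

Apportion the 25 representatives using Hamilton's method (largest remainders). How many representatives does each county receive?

A 6, B 7, C 12

Total 18023; standard divisor 18023/25 ≈ 720.92.
Standard quotas: A 6.0700, B 6.8856, C 12.0443.
Lower quotas: A 6, B 6, C 12 (sum 24, leaving 1 seat).
Remainders in descending order: B 0.8856, A 0.0700, C 0.0443.
The surplus seat goes to B.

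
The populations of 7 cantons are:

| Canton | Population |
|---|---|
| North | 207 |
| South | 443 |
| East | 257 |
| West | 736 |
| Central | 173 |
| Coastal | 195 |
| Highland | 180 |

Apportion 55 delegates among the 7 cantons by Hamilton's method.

North 5, South 11, East 6, West 19, Central 4, Coastal 5, Highland 5

Total 2191; standard divisor 2191/55 ≈ 39.836.
Standard quotas: North 5.196, South 11.120, East 6.451, West 18.476, Central 4.343, Coastal 4.895, Highland 4.518.
Lower quotas: North 5, South 11, East 6, West 18, Central 4, Coastal 4, Highland 4 (sum 52, leaving 3 seats).
Remainders in descending order: Coastal 0.895, Highland 0.518, West 0.476, East 0.451, Central 0.343, North 0.196, South 0.120.
Largest remainders: Coastal, Highland, West receive the extra seats.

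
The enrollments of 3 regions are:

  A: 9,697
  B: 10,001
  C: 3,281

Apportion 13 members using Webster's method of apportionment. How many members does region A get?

Standard divisor 22979/13 ≈ 1767.615; standard quotas: A 5.486, B 5.658, C 1.856.
Rounding to the nearest integer gives A 5, B 6, C 2 — total 13, matching the house size, so no adjustment is needed.
A receives 5.

5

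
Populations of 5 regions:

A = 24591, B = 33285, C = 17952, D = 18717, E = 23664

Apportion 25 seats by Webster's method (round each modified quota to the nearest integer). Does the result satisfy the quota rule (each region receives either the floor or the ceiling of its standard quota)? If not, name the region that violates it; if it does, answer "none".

none

Standard quotas: A 5.201, B 7.039, C 3.797, D 3.958, E 5.005.
Webster allocation: A 5, B 7, C 4, D 4, E 5.
Every allocation lies between the lower and upper quota.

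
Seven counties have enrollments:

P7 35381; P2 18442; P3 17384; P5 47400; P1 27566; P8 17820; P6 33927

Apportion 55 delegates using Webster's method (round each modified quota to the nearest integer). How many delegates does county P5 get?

Standard divisor 197920/55 ≈ 3598.545; standard quotas: P7 9.832, P2 5.125, P3 4.831, P5 13.172, P1 7.660, P8 4.952, P6 9.428.
Rounding to the nearest integer gives P7 10, P2 5, P3 5, P5 13, P1 8, P8 5, P6 9 — total 55, matching the house size, so no adjustment is needed.
P5 receives 13.

13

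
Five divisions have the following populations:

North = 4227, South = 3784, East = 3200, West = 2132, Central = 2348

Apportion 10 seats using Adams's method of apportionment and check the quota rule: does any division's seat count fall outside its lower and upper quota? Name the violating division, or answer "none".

Standard quotas: North 2.694, South 2.412, East 2.039, West 1.359, Central 1.496.
Adams allocation: North 2, South 2, East 2, West 2, Central 2.
Every allocation lies between the lower and upper quota.

none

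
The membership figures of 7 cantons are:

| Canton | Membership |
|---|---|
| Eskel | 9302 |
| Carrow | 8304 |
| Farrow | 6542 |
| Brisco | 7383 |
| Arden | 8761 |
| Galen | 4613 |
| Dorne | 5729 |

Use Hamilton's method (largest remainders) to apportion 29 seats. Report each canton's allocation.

The standard divisor is 50634/29 = 1746.
Standard quotas: Eskel 5.3276, Carrow 4.7560, Farrow 3.7468, Brisco 4.2285, Arden 5.0178, Galen 2.6420, Dorne 3.2812.
Lower quotas: Eskel 5, Carrow 4, Farrow 3, Brisco 4, Arden 5, Galen 2, Dorne 3 (sum 26, leaving 3 seats).
Remainders in descending order: Carrow 0.7560, Farrow 0.7468, Galen 0.6420, Eskel 0.3276, Dorne 0.2812, Brisco 0.2285, Arden 0.0178.
The surplus seats go to Carrow, Farrow, Galen.

Eskel 5, Carrow 5, Farrow 4, Brisco 4, Arden 5, Galen 3, Dorne 3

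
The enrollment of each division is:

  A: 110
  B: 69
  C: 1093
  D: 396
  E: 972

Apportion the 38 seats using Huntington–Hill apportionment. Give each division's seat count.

A: 2, B: 1, C: 15, D: 6, E: 14

With divisor 71: modified quotas A 1.549, B 0.972, C 15.394, D 5.577, E 13.690.
Geometric-mean thresholds: A √(1·2)=1.414, B (min 1), C √(15·16)=15.492, D √(5·6)=5.477, E √(13·14)=13.491.
Each quota rounded against its threshold gives A 2, B 1, C 15, D 6, E 14 (total 38).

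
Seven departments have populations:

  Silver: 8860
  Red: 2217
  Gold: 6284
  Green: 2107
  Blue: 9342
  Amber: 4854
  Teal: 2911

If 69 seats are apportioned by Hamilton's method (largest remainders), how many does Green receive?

4

The standard divisor is 36575/69 ≈ 530.072.
Standard quotas: Silver 16.7147, Red 4.1824, Gold 11.8550, Green 3.9749, Blue 17.6240, Amber 9.1572, Teal 5.4917.
Lower quotas: Silver 16, Red 4, Gold 11, Green 3, Blue 17, Amber 9, Teal 5 (sum 65, leaving 4 seats).
Remainders in descending order: Green 0.9749, Gold 0.8550, Silver 0.7147, Blue 0.6240, Teal 0.4917, Red 0.1824, Amber 0.1572.
The surplus seats go to Green, Gold, Silver, Blue.
Green receives 4.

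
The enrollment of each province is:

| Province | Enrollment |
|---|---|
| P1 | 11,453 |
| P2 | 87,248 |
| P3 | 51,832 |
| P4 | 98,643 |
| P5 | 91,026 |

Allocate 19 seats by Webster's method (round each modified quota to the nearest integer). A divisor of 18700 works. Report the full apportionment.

With modified divisor 18700: modified quotas P1 0.612, P2 4.666, P3 2.772, P4 5.275, P5 4.868.
Rounding to the nearest integer: P1 1, P2 5, P3 3, P4 5, P5 5 (total 19).

P1=1, P2=5, P3=3, P4=5, P5=5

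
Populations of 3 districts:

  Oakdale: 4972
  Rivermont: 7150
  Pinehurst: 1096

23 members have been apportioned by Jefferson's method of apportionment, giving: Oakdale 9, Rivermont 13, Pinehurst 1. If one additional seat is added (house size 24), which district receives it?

Priority for the next seat is population ÷ (current seats + 1).
Priorities: Oakdale 497.200, Rivermont 510.714, Pinehurst 548.000.
Highest priority: Pinehurst.

Pinehurst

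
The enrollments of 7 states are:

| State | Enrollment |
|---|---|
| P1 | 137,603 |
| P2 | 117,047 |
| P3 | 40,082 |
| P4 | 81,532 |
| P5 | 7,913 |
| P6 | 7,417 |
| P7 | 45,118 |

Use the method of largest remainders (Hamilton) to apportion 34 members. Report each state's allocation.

The standard divisor is 436712/34 ≈ 12844.471.
Standard quotas: P1 10.7130, P2 9.1126, P3 3.1206, P4 6.3476, P5 0.6161, P6 0.5774, P7 3.5126.
Lower quotas: P1 10, P2 9, P3 3, P4 6, P5 0, P6 0, P7 3 (sum 31, leaving 3 seats).
Remainders in descending order: P1 0.7130, P5 0.6161, P6 0.5774, P7 0.5126, P4 0.3476, P3 0.1206, P2 0.1126.
Largest remainders: P1, P5, P6 receive the extra seats.

P1 11, P2 9, P3 3, P4 6, P5 1, P6 1, P7 3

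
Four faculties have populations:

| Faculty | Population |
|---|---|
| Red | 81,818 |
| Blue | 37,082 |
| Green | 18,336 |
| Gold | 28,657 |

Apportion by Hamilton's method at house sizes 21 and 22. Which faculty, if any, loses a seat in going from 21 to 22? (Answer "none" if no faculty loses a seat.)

none

At 21 seats: Red 10, Blue 5, Green 2, Gold 4.
At 22 seats: Red 11, Blue 5, Green 2, Gold 4.
No faculty's allocation decreased.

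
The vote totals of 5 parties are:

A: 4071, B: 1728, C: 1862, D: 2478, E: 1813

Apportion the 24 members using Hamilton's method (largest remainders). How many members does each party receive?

Standard divisor: 11952 ÷ 24 = 498.
Standard quotas: A 8.175, B 3.470, C 3.739, D 4.976, E 3.641.
Lower quotas: A 8, B 3, C 3, D 4, E 3 (sum 21, leaving 3 seats).
Remainders in descending order: D 0.976, C 0.739, E 0.641, B 0.470, A 0.175.
Largest remainders: D, C, E receive the extra seats.

A=8, B=3, C=4, D=5, E=4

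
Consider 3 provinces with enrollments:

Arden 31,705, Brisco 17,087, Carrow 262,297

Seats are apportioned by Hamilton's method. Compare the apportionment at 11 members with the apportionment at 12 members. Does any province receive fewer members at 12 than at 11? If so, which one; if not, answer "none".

At 11 seats: Arden 1, Brisco 1, Carrow 9.
At 12 seats: Arden 1, Brisco 1, Carrow 10.
No province's allocation decreased.

none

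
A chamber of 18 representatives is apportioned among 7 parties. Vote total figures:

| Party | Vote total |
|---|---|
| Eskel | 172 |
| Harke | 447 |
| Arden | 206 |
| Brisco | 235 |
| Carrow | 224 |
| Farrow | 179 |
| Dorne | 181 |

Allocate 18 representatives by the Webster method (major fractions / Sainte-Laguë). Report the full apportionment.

Standard divisor 1644/18 ≈ 91.333; standard quotas: Eskel 1.883, Harke 4.894, Arden 2.255, Brisco 2.573, Carrow 2.453, Farrow 1.960, Dorne 1.982.
Rounding to the nearest integer gives Eskel 2, Harke 5, Arden 2, Brisco 3, Carrow 2, Farrow 2, Dorne 2 — total 18, matching the house size, so no adjustment is needed.

Eskel: 2, Harke: 5, Arden: 2, Brisco: 3, Carrow: 2, Farrow: 2, Dorne: 2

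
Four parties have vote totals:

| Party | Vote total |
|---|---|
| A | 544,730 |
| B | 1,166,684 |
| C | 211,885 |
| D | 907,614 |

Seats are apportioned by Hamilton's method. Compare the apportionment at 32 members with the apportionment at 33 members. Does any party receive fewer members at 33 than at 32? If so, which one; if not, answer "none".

C

At 32 seats: A 6, B 13, C 3, D 10.
At 33 seats: A 6, B 14, C 2, D 11.
C drops from 3 to 2.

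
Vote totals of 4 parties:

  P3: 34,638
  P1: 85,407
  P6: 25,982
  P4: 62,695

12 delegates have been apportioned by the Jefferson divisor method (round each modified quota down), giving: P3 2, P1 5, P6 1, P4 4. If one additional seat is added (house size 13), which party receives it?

Priority for the next seat is population ÷ (current seats + 1).
Priorities: P3 11546.000, P1 14234.500, P6 12991.000, P4 12539.000.
Highest priority: P1.

P1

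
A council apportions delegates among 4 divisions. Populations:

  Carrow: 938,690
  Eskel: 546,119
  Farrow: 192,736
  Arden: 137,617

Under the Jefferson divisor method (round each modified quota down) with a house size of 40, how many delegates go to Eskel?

Standard divisor 1815162/40 ≈ 45379.05; standard quotas: Carrow 20.686, Eskel 12.035, Farrow 4.247, Arden 3.033.
Rounding down gives 20, 12, 4, 3 = 39 seats, so the divisor must be adjusted.
With modified divisor 43700: modified quotas Carrow 21.480, Eskel 12.497, Farrow 4.410, Arden 3.149.
Rounding down: Carrow 21, Eskel 12, Farrow 4, Arden 3 (total 40).
Eskel receives 12.

12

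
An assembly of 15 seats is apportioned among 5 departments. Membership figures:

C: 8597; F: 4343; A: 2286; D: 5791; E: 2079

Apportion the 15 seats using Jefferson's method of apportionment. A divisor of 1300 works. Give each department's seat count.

With modified divisor 1300: modified quotas C 6.613, F 3.341, A 1.758, D 4.455, E 1.599.
Rounding down: C 6, F 3, A 1, D 4, E 1 (total 15).

C 6, F 3, A 1, D 4, E 1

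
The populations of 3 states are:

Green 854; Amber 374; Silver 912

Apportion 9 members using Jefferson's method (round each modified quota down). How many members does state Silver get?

Standard divisor 2140/9 ≈ 237.778; standard quotas: Green 3.592, Amber 1.573, Silver 3.836.
Rounding down gives 3, 1, 3 = 7 seats, so the divisor must be adjusted.
With modified divisor 200: modified quotas Green 4.270, Amber 1.870, Silver 4.560.
Rounding down: Green 4, Amber 1, Silver 4 (total 9).
Silver receives 4.

4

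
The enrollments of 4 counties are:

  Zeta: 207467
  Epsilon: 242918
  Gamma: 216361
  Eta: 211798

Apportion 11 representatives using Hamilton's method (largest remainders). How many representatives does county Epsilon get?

Total 878544; standard divisor 878544/11 ≈ 79867.636.
Standard quotas: Zeta 2.5976, Epsilon 3.0415, Gamma 2.7090, Eta 2.6519.
Lower quotas: Zeta 2, Epsilon 3, Gamma 2, Eta 2 (sum 9, leaving 2 seats).
Remainders in descending order: Gamma 0.7090, Eta 0.6519, Zeta 0.5976, Epsilon 0.0415.
Largest remainders: Gamma, Eta receive the extra seats.
Epsilon receives 3.

3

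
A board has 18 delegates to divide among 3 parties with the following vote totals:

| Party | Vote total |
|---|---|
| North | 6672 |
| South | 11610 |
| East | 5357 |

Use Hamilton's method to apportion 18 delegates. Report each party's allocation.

The standard divisor is 23639/18 ≈ 1313.278.
Standard quotas: North 5.0804, South 8.8405, East 4.0791.
Lower quotas: North 5, South 8, East 4 (sum 17, leaving 1 seat).
Remainders in descending order: South 0.8405, North 0.0804, East 0.0791.
The surplus seat goes to South.

North: 5, South: 9, East: 4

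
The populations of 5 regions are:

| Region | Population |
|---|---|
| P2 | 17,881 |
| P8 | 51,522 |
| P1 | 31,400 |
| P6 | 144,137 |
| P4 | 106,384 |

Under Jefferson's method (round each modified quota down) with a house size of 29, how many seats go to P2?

Standard divisor 351324/29 ≈ 12114.621; standard quotas: P2 1.476, P8 4.253, P1 2.592, P6 11.898, P4 8.781.
Rounding down gives 1, 4, 2, 11, 8 = 26 seats, so the divisor must be adjusted.
With modified divisor 10900: modified quotas P2 1.640, P8 4.727, P1 2.881, P6 13.224, P4 9.760.
Rounding down: P2 1, P8 4, P1 2, P6 13, P4 9 (total 29).
P2 receives 1.

1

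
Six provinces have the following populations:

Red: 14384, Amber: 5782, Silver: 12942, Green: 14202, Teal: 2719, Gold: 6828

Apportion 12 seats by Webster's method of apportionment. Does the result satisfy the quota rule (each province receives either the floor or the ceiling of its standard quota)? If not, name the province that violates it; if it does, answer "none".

Standard quotas: Red 3.036, Amber 1.220, Silver 2.731, Green 2.997, Teal 0.574, Gold 1.441.
Webster allocation: Red 3, Amber 1, Silver 3, Green 3, Teal 1, Gold 1.
Every allocation lies between the lower and upper quota.

none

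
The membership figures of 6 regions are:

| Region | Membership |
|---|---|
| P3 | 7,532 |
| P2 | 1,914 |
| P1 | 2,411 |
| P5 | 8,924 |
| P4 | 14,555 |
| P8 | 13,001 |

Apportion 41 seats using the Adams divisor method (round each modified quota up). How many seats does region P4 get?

12

Standard divisor 48337/41 ≈ 1178.951; standard quotas: P3 6.389, P2 1.623, P1 2.045, P5 7.569, P4 12.346, P8 11.028.
Rounding up gives 7, 2, 3, 8, 13, 12 = 45 seats, so the divisor must be adjusted.
With modified divisor 1270: modified quotas P3 5.931, P2 1.507, P1 1.898, P5 7.027, P4 11.461, P8 10.237.
Rounding up: P3 6, P2 2, P1 2, P5 8, P4 12, P8 11 (total 41).
P4 receives 12.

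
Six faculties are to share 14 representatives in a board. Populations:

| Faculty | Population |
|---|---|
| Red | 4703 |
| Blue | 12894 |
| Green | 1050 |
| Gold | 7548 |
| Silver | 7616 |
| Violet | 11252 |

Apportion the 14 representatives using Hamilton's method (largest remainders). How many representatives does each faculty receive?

Standard divisor: 45063 ÷ 14 ≈ 3218.786.
Standard quotas: Red 1.4611, Blue 4.0059, Green 0.3262, Gold 2.3450, Silver 2.3661, Violet 3.4957.
Lower quotas: Red 1, Blue 4, Green 0, Gold 2, Silver 2, Violet 3 (sum 12, leaving 2 seats).
Remainders in descending order: Violet 0.4957, Red 0.4611, Silver 0.3661, Gold 0.3450, Green 0.3262, Blue 0.0059.
The surplus seats go to Violet, Red.

Red 2, Blue 4, Green 0, Gold 2, Silver 2, Violet 4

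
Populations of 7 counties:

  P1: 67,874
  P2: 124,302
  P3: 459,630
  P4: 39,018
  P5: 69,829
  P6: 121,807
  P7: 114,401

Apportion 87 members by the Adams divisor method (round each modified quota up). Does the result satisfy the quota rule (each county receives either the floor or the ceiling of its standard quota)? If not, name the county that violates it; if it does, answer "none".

P3

Standard quotas: P1 5.924, P2 10.848, P3 40.114, P4 3.405, P5 6.094, P6 10.631, P7 9.984.
Adams allocation: P1 6, P2 11, P3 39, P4 4, P5 6, P6 11, P7 10.
P3 has quota 40.114 (lower 40, upper 41) but receives 39 — outside the quota interval.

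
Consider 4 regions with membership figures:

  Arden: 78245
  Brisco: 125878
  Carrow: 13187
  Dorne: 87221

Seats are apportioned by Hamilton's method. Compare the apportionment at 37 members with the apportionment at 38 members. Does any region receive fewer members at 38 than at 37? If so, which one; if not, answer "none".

Carrow

At 37 seats: Arden 9, Brisco 15, Carrow 2, Dorne 11.
At 38 seats: Arden 10, Brisco 16, Carrow 1, Dorne 11.
Carrow drops from 2 to 1.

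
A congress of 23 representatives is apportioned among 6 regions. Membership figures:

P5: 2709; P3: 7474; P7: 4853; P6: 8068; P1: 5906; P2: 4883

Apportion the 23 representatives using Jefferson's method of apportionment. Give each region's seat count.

Standard divisor 33893/23 ≈ 1473.609; standard quotas: P5 1.838, P3 5.072, P7 3.293, P6 5.475, P1 4.008, P2 3.314.
Rounding down gives 1, 5, 3, 5, 4, 3 = 21 seats, so the divisor must be adjusted.
With modified divisor 1300: modified quotas P5 2.084, P3 5.749, P7 3.733, P6 6.206, P1 4.543, P2 3.756.
Rounding down: P5 2, P3 5, P7 3, P6 6, P1 4, P2 3 (total 23).

P5 2, P3 5, P7 3, P6 6, P1 4, P2 3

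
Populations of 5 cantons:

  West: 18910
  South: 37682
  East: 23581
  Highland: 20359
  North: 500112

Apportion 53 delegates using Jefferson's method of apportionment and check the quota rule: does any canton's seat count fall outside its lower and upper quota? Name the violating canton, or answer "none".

Standard quotas: West 1.669, South 3.325, East 2.081, Highland 1.796, North 44.129.
Jefferson allocation: West 1, South 3, East 2, Highland 1, North 46.
North has quota 44.129 (lower 44, upper 45) but receives 46 — outside the quota interval.

North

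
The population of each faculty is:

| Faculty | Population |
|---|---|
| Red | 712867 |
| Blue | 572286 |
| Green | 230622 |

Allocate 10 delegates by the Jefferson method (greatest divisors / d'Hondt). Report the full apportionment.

Red=5, Blue=4, Green=1

Standard divisor 1515775/10 ≈ 151577.5; standard quotas: Red 4.703, Blue 3.776, Green 1.521.
Rounding down gives 4, 3, 1 = 8 seats, so the divisor must be adjusted.
With modified divisor 130700: modified quotas Red 5.454, Blue 4.379, Green 1.765.
Rounding down: Red 5, Blue 4, Green 1 (total 10).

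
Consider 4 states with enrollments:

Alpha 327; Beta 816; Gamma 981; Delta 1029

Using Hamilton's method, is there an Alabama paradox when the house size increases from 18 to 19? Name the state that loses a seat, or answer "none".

At 18 seats: Alpha 2, Beta 5, Gamma 5, Delta 6.
At 19 seats: Alpha 2, Beta 5, Gamma 6, Delta 6.
No state's allocation decreased.

none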